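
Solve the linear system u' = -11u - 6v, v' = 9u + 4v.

u(t) = c_1e^(-5t) + 2c_2e^(-2t), v(t) = -c_1e^(-5t) - 3c_2e^(-2t)

Coefficient matrix A = [[-11, -6], [9, 4]].
Characteristic polynomial det(A - λI) = λ^2 + 7λ + 10 = 0.
Eigenvalues λ = -5, -2.
For λ=-5: (A-λI) row 1 is [-6, -6], so an eigenvector is (1, -1).
For λ=-2: (A-λI) row 1 is [-9, -6], so an eigenvector is (2, -3).
General solution: c_1e^(-5t)(1,-1) + c_2e^(-2t)(2,-3).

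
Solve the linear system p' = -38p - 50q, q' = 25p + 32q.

Coefficient matrix A = [[-38, -50], [25, 32]].
Characteristic polynomial det(A - λI) = λ^2 + 6λ + 34 = 0.
Eigenvalues λ = -3 ± 5i (complex conjugate pair).
For λ=-3+5i: an eigenvector is (1,-1) - i(3,-2) = (1 - 3i, -1 + 2i).
A real fundamental pair from Re and Im of e^((-3+5i)t)v: X_1 = e^(-3t)(cos(5t)·(1,-1) + sin(5t)·(3,-2)), X_2 = e^(-3t)(sin(5t)·(1,-1) - cos(5t)·(3,-2)).
General solution: C_1X_1 + C_2X_2.

p(t) = 3C_1e^(-3t)sin(5t) + C_1e^(-3t)cos(5t) + C_2e^(-3t)sin(5t) - 3C_2e^(-3t)cos(5t), q(t) = -2C_1e^(-3t)sin(5t) - C_1e^(-3t)cos(5t) - C_2e^(-3t)sin(5t) + 2C_2e^(-3t)cos(5t)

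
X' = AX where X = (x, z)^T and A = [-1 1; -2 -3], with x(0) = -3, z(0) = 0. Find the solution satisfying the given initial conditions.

Coefficient matrix A = [[-1, 1], [-2, -3]].
Characteristic polynomial det(A - λI) = λ^2 + 4λ + 5 = 0.
Eigenvalues λ = -2 ± i (complex conjugate pair).
For λ=-2+i: an eigenvector is (0,-1) - i(-1,1) = (0 + i, -1 - i).
A real fundamental pair from Re and Im of e^((-2+i)t)v: X_1 = e^(-2t)(cos(t)·(0,-1) + sin(t)·(-1,1)), X_2 = e^(-2t)(sin(t)·(0,-1) - cos(t)·(-1,1)).
General solution: c_1X_1 + c_2X_2.
Applying x(0)=-3, z(0)=0 gives c_1=3, c_2=-3.

x(t) = -3e^(-2t)sin(t) - 3e^(-2t)cos(t), z(t) = 6e^(-2t)sin(t)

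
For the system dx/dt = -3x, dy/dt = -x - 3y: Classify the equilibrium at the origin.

stable improper node

A = [[-3,0],[-1,-3]]; det(A-λI) = λ^2 + 6λ + 9.
repeated λ = -3 with a single eigenvector.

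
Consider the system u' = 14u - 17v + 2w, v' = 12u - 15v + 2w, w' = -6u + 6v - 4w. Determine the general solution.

u(t) = C_1e^(-3t) + 3C_2e^(2t) - 2C_3e^(-4t), v(t) = C_1e^(-3t) + 2C_2e^(2t) - 2C_3e^(-4t), w(t) = -C_2e^(2t) + C_3e^(-4t)

Coefficient matrix A = [[14, -17, 2], [12, -15, 2], [-6, 6, -4]].
det(A - λI) = 0 gives eigenvalues λ = -3, 2, -4.
For λ=-3: eigenvector (1,1,0).
For λ=2: eigenvector (3,2,-1).
For λ=-4: eigenvector (-2,-2,1).
General solution: C_1e^(-3t)(1,1,0) + C_2e^(2t)(3,2,-1) + C_3e^(-4t)(-2,-2,1).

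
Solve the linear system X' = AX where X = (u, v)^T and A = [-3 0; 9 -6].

Coefficient matrix A = [[-3, 0], [9, -6]].
Characteristic polynomial det(A - λI) = λ^2 + 9λ + 18 = 0.
Eigenvalues λ = -6, -3.
For λ=-6: (A-λI) row 1 is [3, 0], so an eigenvector is (0, 1).
For λ=-3: (A-λI) row 2 is [9, -3], so an eigenvector is (1, 3).
General solution: C_1e^(-6t)(0,1) + C_2e^(-3t)(1,3).

u(t) = C_2e^(-3t), v(t) = C_1e^(-6t) + 3C_2e^(-3t)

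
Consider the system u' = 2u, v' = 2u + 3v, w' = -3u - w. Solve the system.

u(t) = C_1e^(2t), v(t) = -2C_1e^(2t) + C_2e^(3t), w(t) = -C_1e^(2t) + C_3e^(-t)

Coefficient matrix A = [[2, 0, 0], [2, 3, 0], [-3, 0, -1]].
det(A - λI) = 0 gives eigenvalues λ = 2, 3, -1.
For λ=2: eigenvector (1,-2,-1).
For λ=3: eigenvector (0,1,0).
For λ=-1: eigenvector (0,0,1).
General solution: C_1e^(2t)(1,-2,-1) + C_2e^(3t)(0,1,0) + C_3e^(-t)(0,0,1).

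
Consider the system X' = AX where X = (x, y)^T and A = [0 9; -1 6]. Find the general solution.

x(t) = -3K_1e^(3t) - 3K_2te^(3t) - 2K_2e^(3t), y(t) = -K_1e^(3t) - K_2te^(3t) - K_2e^(3t)

Coefficient matrix A = [[0, 9], [-1, 6]].
Characteristic polynomial det(A - λI) = λ^2 - 6λ + 9 = 0.
Single eigenvalue λ = 3 with algebraic multiplicity 2.
Eigenvector v = (-3,-1); generalized eigenvector w with (A-λI)w=v is (-2,-1).
General solution: e^(3t)[K_1·v + K_2·(t·v + w)].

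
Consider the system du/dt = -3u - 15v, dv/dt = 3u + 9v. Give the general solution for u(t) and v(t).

Coefficient matrix A = [[-3, -15], [3, 9]].
Characteristic polynomial det(A - λI) = λ^2 - 6λ + 18 = 0.
Eigenvalues λ = 3 ± 3i (complex conjugate pair).
For λ=3+3i: an eigenvector is (-2,1) - i(-1,0) = (-2 + i, 1).
A real fundamental pair from Re and Im of e^((3+3i)t)v: X_1 = e^(3t)(cos(3t)·(-2,1) + sin(3t)·(-1,0)), X_2 = e^(3t)(sin(3t)·(-2,1) - cos(3t)·(-1,0)).
General solution: K_1X_1 + K_2X_2.

u(t) = -K_1e^(3t)sin(3t) - 2K_1e^(3t)cos(3t) - 2K_2e^(3t)sin(3t) + K_2e^(3t)cos(3t), v(t) = K_1e^(3t)cos(3t) + K_2e^(3t)sin(3t)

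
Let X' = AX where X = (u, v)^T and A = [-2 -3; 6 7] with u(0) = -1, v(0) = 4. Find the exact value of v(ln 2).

92

A = [[-2,-3],[6,7]]; eigenvalues λ = 1, 4.
Eigenvectors: (-1,1) for λ=1, (1,-2) for λ=4.
From the initial condition, c_1 = -2, c_2 = -3.
v(ln 2) = (-2)(2^1)(1) + (-3)(2^4)(-2) = 92.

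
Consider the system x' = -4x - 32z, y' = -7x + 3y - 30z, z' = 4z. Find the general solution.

Coefficient matrix A = [[-4, 0, -32], [-7, 3, -30], [0, 0, 4]].
det(A - λI) = 0 gives eigenvalues λ = 3, -4, 4.
For λ=3: eigenvector (0,-1,0).
For λ=-4: eigenvector (1,1,0).
For λ=4: eigenvector (-4,-2,1).
General solution: C_1e^(3t)(0,-1,0) + C_2e^(-4t)(1,1,0) + C_3e^(4t)(-4,-2,1).

x(t) = C_2e^(-4t) - 4C_3e^(4t), y(t) = -C_1e^(3t) + C_2e^(-4t) - 2C_3e^(4t), z(t) = C_3e^(4t)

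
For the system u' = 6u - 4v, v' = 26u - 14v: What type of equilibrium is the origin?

A = [[6,-4],[26,-14]]; det(A-λI) = λ^2 + 8λ + 20.
λ = -4 ± 2i: negative real part.

stable spiral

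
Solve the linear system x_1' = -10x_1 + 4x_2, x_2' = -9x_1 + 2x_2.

Coefficient matrix A = [[-10, 4], [-9, 2]].
Characteristic polynomial det(A - λI) = λ^2 + 8λ + 16 = 0.
Single eigenvalue λ = -4 with algebraic multiplicity 2.
Eigenvector v = (-2,-3); generalized eigenvector w with (A-λI)w=v is (1,1).
General solution: e^(-4t)[c_1·v + c_2·(t·v + w)].

x_1(t) = -2c_1e^(-4t) - 2c_2te^(-4t) + c_2e^(-4t), x_2(t) = -3c_1e^(-4t) - 3c_2te^(-4t) + c_2e^(-4t)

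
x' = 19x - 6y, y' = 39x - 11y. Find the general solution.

x(t) = K_1e^(4t)sin(3t) - K_1e^(4t)cos(3t) - K_2e^(4t)sin(3t) - K_2e^(4t)cos(3t), y(t) = 2K_1e^(4t)sin(3t) - 3K_1e^(4t)cos(3t) - 3K_2e^(4t)sin(3t) - 2K_2e^(4t)cos(3t)

Coefficient matrix A = [[19, -6], [39, -11]].
Characteristic polynomial det(A - λI) = λ^2 - 8λ + 25 = 0.
Eigenvalues λ = 4 ± 3i (complex conjugate pair).
For λ=4+3i: an eigenvector is (-1,-3) - i(1,2) = (-1 - i, -3 - 2i).
A real fundamental pair from Re and Im of e^((4+3i)t)v: X_1 = e^(4t)(cos(3t)·(-1,-3) + sin(3t)·(1,2)), X_2 = e^(4t)(sin(3t)·(-1,-3) - cos(3t)·(1,2)).
General solution: K_1X_1 + K_2X_2.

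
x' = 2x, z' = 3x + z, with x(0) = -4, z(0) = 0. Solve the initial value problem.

Coefficient matrix A = [[2, 0], [3, 1]].
Characteristic polynomial det(A - λI) = λ^2 - 3λ + 2 = 0.
Eigenvalues λ = 2, 1.
For λ=2: (A-λI) row 2 is [3, -1], so an eigenvector is (-1, -3).
For λ=1: (A-λI) row 1 is [1, 0], so an eigenvector is (0, -1).
General solution: C_1e^(2t)(-1,-3) + C_2e^(t)(0,-1).
Applying x(0)=-4, z(0)=0 gives C_1=4, C_2=-12.

x(t) = -4e^(2t), z(t) = -12e^(2t) + 12e^(t)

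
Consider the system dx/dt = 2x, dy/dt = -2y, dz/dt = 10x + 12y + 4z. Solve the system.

x(t) = -C_3e^(2t), y(t) = C_2e^(-2t), z(t) = C_1e^(4t) - 2C_2e^(-2t) + 5C_3e^(2t)

Coefficient matrix A = [[2, 0, 0], [0, -2, 0], [10, 12, 4]].
det(A - λI) = 0 gives eigenvalues λ = 4, -2, 2.
For λ=4: eigenvector (0,0,1).
For λ=-2: eigenvector (0,1,-2).
For λ=2: eigenvector (-1,0,5).
General solution: C_1e^(4t)(0,0,1) + C_2e^(-2t)(0,1,-2) + C_3e^(2t)(-1,0,5).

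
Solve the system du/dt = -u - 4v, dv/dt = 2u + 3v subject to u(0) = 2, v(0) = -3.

Coefficient matrix A = [[-1, -4], [2, 3]].
Characteristic polynomial det(A - λI) = λ^2 - 2λ + 5 = 0.
Eigenvalues λ = 1 ± 2i (complex conjugate pair).
For λ=1+2i: an eigenvector is (-1,0) - i(1,-1) = (-1 - i, 0 + i).
A real fundamental pair from Re and Im of e^((1+2i)t)v: X_1 = e^(t)(cos(2t)·(-1,0) + sin(2t)·(1,-1)), X_2 = e^(t)(sin(2t)·(-1,0) - cos(2t)·(1,-1)).
General solution: c_1X_1 + c_2X_2.
Applying u(0)=2, v(0)=-3 gives c_1=1, c_2=-3.

u(t) = 4e^(t)sin(2t) + 2e^(t)cos(2t), v(t) = -e^(t)sin(2t) - 3e^(t)cos(2t)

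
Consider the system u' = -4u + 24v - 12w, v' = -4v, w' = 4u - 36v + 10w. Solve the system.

Coefficient matrix A = [[-4, 24, -12], [0, -4, 0], [4, -36, 10]].
det(A - λI) = 0 gives eigenvalues λ = -4, 4, 2.
For λ=-4: eigenvector (2,1,2).
For λ=4: eigenvector (-3,0,2).
For λ=2: eigenvector (-2,0,1).
General solution: c_1e^(-4t)(2,1,2) + c_2e^(4t)(-3,0,2) + c_3e^(2t)(-2,0,1).

u(t) = 2c_1e^(-4t) - 3c_2e^(4t) - 2c_3e^(2t), v(t) = c_1e^(-4t), w(t) = 2c_1e^(-4t) + 2c_2e^(4t) + c_3e^(2t)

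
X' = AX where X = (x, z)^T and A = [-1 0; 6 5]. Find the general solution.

x(t) = c_1e^(-t), z(t) = -c_1e^(-t) - c_2e^(5t)

Coefficient matrix A = [[-1, 0], [6, 5]].
Characteristic polynomial det(A - λI) = λ^2 - 4λ - 5 = 0.
Eigenvalues λ = -1, 5.
For λ=-1: (A-λI) row 2 is [6, 6], so an eigenvector is (1, -1).
For λ=5: (A-λI) row 1 is [-6, 0], so an eigenvector is (0, -1).
General solution: c_1e^(-t)(1,-1) + c_2e^(5t)(0,-1).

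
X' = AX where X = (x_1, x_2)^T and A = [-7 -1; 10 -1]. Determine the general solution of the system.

Coefficient matrix A = [[-7, -1], [10, -1]].
Characteristic polynomial det(A - λI) = λ^2 + 8λ + 17 = 0.
Eigenvalues λ = -4 ± i (complex conjugate pair).
For λ=-4+i: an eigenvector is (0,1) - i(-1,3) = (0 + i, 1 - 3i).
A real fundamental pair from Re and Im of e^((-4+i)t)v: X_1 = e^(-4t)(cos(t)·(0,1) + sin(t)·(-1,3)), X_2 = e^(-4t)(sin(t)·(0,1) - cos(t)·(-1,3)).
General solution: K_1X_1 + K_2X_2.

x_1(t) = -K_1e^(-4t)sin(t) + K_2e^(-4t)cos(t), x_2(t) = 3K_1e^(-4t)sin(t) + K_1e^(-4t)cos(t) + K_2e^(-4t)sin(t) - 3K_2e^(-4t)cos(t)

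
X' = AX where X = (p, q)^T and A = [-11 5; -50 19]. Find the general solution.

Coefficient matrix A = [[-11, 5], [-50, 19]].
Characteristic polynomial det(A - λI) = λ^2 - 8λ + 41 = 0.
Eigenvalues λ = 4 ± 5i (complex conjugate pair).
For λ=4+5i: an eigenvector is (-1,-3) - i(0,1) = (-1, -3 - i).
A real fundamental pair from Re and Im of e^((4+5i)t)v: X_1 = e^(4t)(cos(5t)·(-1,-3) + sin(5t)·(0,1)), X_2 = e^(4t)(sin(5t)·(-1,-3) - cos(5t)·(0,1)).
General solution: c_1X_1 + c_2X_2.

p(t) = -c_1e^(4t)cos(5t) - c_2e^(4t)sin(5t), q(t) = c_1e^(4t)sin(5t) - 3c_1e^(4t)cos(5t) - 3c_2e^(4t)sin(5t) - c_2e^(4t)cos(5t)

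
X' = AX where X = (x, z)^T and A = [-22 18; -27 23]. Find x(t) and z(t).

Coefficient matrix A = [[-22, 18], [-27, 23]].
Characteristic polynomial det(A - λI) = λ^2 - λ - 20 = 0.
Eigenvalues λ = 5, -4.
For λ=5: (A-λI) row 1 is [-27, 18], so an eigenvector is (2, 3).
For λ=-4: (A-λI) row 1 is [-18, 18], so an eigenvector is (-1, -1).
General solution: c_1e^(5t)(2,3) + c_2e^(-4t)(-1,-1).

x(t) = 2c_1e^(5t) - c_2e^(-4t), z(t) = 3c_1e^(5t) - c_2e^(-4t)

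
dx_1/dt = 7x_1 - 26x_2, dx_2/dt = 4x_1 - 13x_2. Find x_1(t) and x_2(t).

x_1(t) = -2K_1e^(-3t)sin(2t) - 3K_1e^(-3t)cos(2t) - 3K_2e^(-3t)sin(2t) + 2K_2e^(-3t)cos(2t), x_2(t) = -K_1e^(-3t)sin(2t) - K_1e^(-3t)cos(2t) - K_2e^(-3t)sin(2t) + K_2e^(-3t)cos(2t)

Coefficient matrix A = [[7, -26], [4, -13]].
Characteristic polynomial det(A - λI) = λ^2 + 6λ + 13 = 0.
Eigenvalues λ = -3 ± 2i (complex conjugate pair).
For λ=-3+2i: an eigenvector is (-3,-1) - i(-2,-1) = (-3 + 2i, -1 + i).
A real fundamental pair from Re and Im of e^((-3+2i)t)v: X_1 = e^(-3t)(cos(2t)·(-3,-1) + sin(2t)·(-2,-1)), X_2 = e^(-3t)(sin(2t)·(-3,-1) - cos(2t)·(-2,-1)).
General solution: K_1X_1 + K_2X_2.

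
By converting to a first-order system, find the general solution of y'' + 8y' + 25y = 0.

Let x_1 = y, x_2 = y'. Then x_1' = x_2 and x_2' = -25x_1 - 8x_2.
A = [[0,1],[-25,-8]]; det(A-λI) = λ^2 + 8λ + 25.
Eigenvalues λ = -4 ± 3i.

y(t) = C_1e^(-4t)cos(3t) + C_2e^(-4t)sin(3t)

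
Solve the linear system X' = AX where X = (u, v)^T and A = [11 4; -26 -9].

u(t) = c_1e^(t)sin(2t) + c_1e^(t)cos(2t) + c_2e^(t)sin(2t) - c_2e^(t)cos(2t), v(t) = -3c_1e^(t)sin(2t) - 2c_1e^(t)cos(2t) - 2c_2e^(t)sin(2t) + 3c_2e^(t)cos(2t)

Coefficient matrix A = [[11, 4], [-26, -9]].
Characteristic polynomial det(A - λI) = λ^2 - 2λ + 5 = 0.
Eigenvalues λ = 1 ± 2i (complex conjugate pair).
For λ=1+2i: an eigenvector is (1,-2) - i(1,-3) = (1 - i, -2 + 3i).
A real fundamental pair from Re and Im of e^((1+2i)t)v: X_1 = e^(t)(cos(2t)·(1,-2) + sin(2t)·(1,-3)), X_2 = e^(t)(sin(2t)·(1,-2) - cos(2t)·(1,-3)).
General solution: c_1X_1 + c_2X_2.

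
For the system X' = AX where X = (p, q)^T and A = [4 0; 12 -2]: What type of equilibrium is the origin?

A = [[4,0],[12,-2]]; det(A-λI) = λ^2 - 2λ - 8.
λ = 4, -2: opposite signs.

saddle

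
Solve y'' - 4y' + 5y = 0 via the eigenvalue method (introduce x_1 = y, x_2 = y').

Let x_1 = y, x_2 = y'. Then x_1' = x_2 and x_2' = -5x_1 + 4x_2.
A = [[0,1],[-5,4]]; det(A-λI) = λ^2 - 4λ + 5.
Eigenvalues λ = 2 ± i.

y(t) = C_1e^(2t)cos(t) + C_2e^(2t)sin(t)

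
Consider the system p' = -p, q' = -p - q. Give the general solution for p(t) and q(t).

Coefficient matrix A = [[-1, 0], [-1, -1]].
Characteristic polynomial det(A - λI) = λ^2 + 2λ + 1 = 0.
Single eigenvalue λ = -1 with algebraic multiplicity 2.
Eigenvector v = (0,1); generalized eigenvector w with (A-λI)w=v is (-1,1).
General solution: e^(-t)[C_1·v + C_2·(t·v + w)].

p(t) = -C_2e^(-t), q(t) = C_1e^(-t) + C_2te^(-t) + C_2e^(-t)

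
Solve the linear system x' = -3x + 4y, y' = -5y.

x(t) = -2c_1e^(-5t) - c_2e^(-3t), y(t) = c_1e^(-5t)

Coefficient matrix A = [[-3, 4], [0, -5]].
Characteristic polynomial det(A - λI) = λ^2 + 8λ + 15 = 0.
Eigenvalues λ = -5, -3.
For λ=-5: (A-λI) row 1 is [2, 4], so an eigenvector is (-2, 1).
For λ=-3: (A-λI) row 1 is [0, 4], so an eigenvector is (-1, 0).
General solution: c_1e^(-5t)(-2,1) + c_2e^(-3t)(-1,0).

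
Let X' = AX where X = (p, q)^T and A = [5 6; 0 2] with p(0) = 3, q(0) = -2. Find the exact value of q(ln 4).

A = [[5,6],[0,2]]; eigenvalues λ = 5, 2.
Eigenvectors: (-1,0) for λ=5, (2,-1) for λ=2.
From the initial condition, c_1 = 1, c_2 = 2.
q(ln 4) = (1)(4^5)(0) + (2)(4^2)(-1) = -32.

-32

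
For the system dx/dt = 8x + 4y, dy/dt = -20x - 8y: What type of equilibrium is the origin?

center

A = [[8,4],[-20,-8]]; det(A-λI) = λ^2 + 16.
λ = 0 ± 4i: zero real part.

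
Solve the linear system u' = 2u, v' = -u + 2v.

Coefficient matrix A = [[2, 0], [-1, 2]].
Characteristic polynomial det(A - λI) = λ^2 - 4λ + 4 = 0.
Single eigenvalue λ = 2 with algebraic multiplicity 2.
Eigenvector v = (0,1); generalized eigenvector w with (A-λI)w=v is (-1,-3).
General solution: e^(2t)[C_1·v + C_2·(t·v + w)].

u(t) = -C_2e^(2t), v(t) = C_1e^(2t) + C_2te^(2t) - 3C_2e^(2t)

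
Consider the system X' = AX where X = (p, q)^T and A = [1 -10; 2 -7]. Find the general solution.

Coefficient matrix A = [[1, -10], [2, -7]].
Characteristic polynomial det(A - λI) = λ^2 + 6λ + 13 = 0.
Eigenvalues λ = -3 ± 2i (complex conjugate pair).
For λ=-3+2i: an eigenvector is (-1,0) - i(-2,-1) = (-1 + 2i, 0 + i).
A real fundamental pair from Re and Im of e^((-3+2i)t)v: X_1 = e^(-3t)(cos(2t)·(-1,0) + sin(2t)·(-2,-1)), X_2 = e^(-3t)(sin(2t)·(-1,0) - cos(2t)·(-2,-1)).
General solution: K_1X_1 + K_2X_2.

p(t) = -2K_1e^(-3t)sin(2t) - K_1e^(-3t)cos(2t) - K_2e^(-3t)sin(2t) + 2K_2e^(-3t)cos(2t), q(t) = -K_1e^(-3t)sin(2t) + K_2e^(-3t)cos(2t)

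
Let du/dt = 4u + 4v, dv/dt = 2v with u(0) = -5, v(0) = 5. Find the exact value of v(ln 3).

45

A = [[4,4],[0,2]]; eigenvalues λ = 2, 4.
Eigenvectors: (-2,1) for λ=2, (1,0) for λ=4.
From the initial condition, c_1 = 5, c_2 = 5.
v(ln 3) = (5)(3^2)(1) + (5)(3^4)(0) = 45.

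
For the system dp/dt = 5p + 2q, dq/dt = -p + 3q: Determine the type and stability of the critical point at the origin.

A = [[5,2],[-1,3]]; det(A-λI) = λ^2 - 8λ + 17.
λ = 4 ± i: positive real part.

unstable spiral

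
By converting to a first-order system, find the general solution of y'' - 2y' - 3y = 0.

Let x_1 = y, x_2 = y'. Then x_1' = x_2 and x_2' = 3x_1 + 2x_2.
A = [[0,1],[3,2]]; det(A-λI) = λ^2 - 2λ - 3.
Eigenvalues λ = 3, -1 with eigenvectors (1,3), (1,-1).

y(t) = K_1e^(3t) + K_2e^(-t)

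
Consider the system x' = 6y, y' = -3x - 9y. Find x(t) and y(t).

x(t) = c_1e^(-6t) - 2c_2e^(-3t), y(t) = -c_1e^(-6t) + c_2e^(-3t)

Coefficient matrix A = [[0, 6], [-3, -9]].
Characteristic polynomial det(A - λI) = λ^2 + 9λ + 18 = 0.
Eigenvalues λ = -6, -3.
For λ=-6: (A-λI) row 1 is [6, 6], so an eigenvector is (1, -1).
For λ=-3: (A-λI) row 1 is [3, 6], so an eigenvector is (-2, 1).
General solution: c_1e^(-6t)(1,-1) + c_2e^(-3t)(-2,1).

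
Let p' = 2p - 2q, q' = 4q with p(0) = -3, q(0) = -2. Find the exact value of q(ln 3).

-162

A = [[2,-2],[0,4]]; eigenvalues λ = 2, 4.
Eigenvectors: (1,0) for λ=2, (-1,1) for λ=4.
From the initial condition, c_1 = -5, c_2 = -2.
q(ln 3) = (-5)(3^2)(0) + (-2)(3^4)(1) = -162.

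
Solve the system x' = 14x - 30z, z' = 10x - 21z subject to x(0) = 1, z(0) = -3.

x(t) = 22e^(-t) - 21e^(-6t), z(t) = 11e^(-t) - 14e^(-6t)

Coefficient matrix A = [[14, -30], [10, -21]].
Characteristic polynomial det(A - λI) = λ^2 + 7λ + 6 = 0.
Eigenvalues λ = -1, -6.
For λ=-1: (A-λI) row 1 is [15, -30], so an eigenvector is (2, 1).
For λ=-6: (A-λI) row 1 is [20, -30], so an eigenvector is (-3, -2).
General solution: c_1e^(-t)(2,1) + c_2e^(-6t)(-3,-2).
Applying x(0)=1, z(0)=-3 gives c_1=11, c_2=7.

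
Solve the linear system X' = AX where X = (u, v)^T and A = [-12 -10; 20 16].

Coefficient matrix A = [[-12, -10], [20, 16]].
Characteristic polynomial det(A - λI) = λ^2 - 4λ + 8 = 0.
Eigenvalues λ = 2 ± 2i (complex conjugate pair).
For λ=2+2i: an eigenvector is (1,-1) - i(-2,3) = (1 + 2i, -1 - 3i).
A real fundamental pair from Re and Im of e^((2+2i)t)v: X_1 = e^(2t)(cos(2t)·(1,-1) + sin(2t)·(-2,3)), X_2 = e^(2t)(sin(2t)·(1,-1) - cos(2t)·(-2,3)).
General solution: C_1X_1 + C_2X_2.

u(t) = -2C_1e^(2t)sin(2t) + C_1e^(2t)cos(2t) + C_2e^(2t)sin(2t) + 2C_2e^(2t)cos(2t), v(t) = 3C_1e^(2t)sin(2t) - C_1e^(2t)cos(2t) - C_2e^(2t)sin(2t) - 3C_2e^(2t)cos(2t)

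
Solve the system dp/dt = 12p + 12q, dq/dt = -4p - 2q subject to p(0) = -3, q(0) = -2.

p(t) = -24e^(6t) + 21e^(4t), q(t) = 12e^(6t) - 14e^(4t)

Coefficient matrix A = [[12, 12], [-4, -2]].
Characteristic polynomial det(A - λI) = λ^2 - 10λ + 24 = 0.
Eigenvalues λ = 4, 6.
For λ=4: (A-λI) row 1 is [8, 12], so an eigenvector is (3, -2).
For λ=6: (A-λI) row 1 is [6, 12], so an eigenvector is (2, -1).
General solution: K_1e^(4t)(3,-2) + K_2e^(6t)(2,-1).
Applying p(0)=-3, q(0)=-2 gives K_1=7, K_2=-12.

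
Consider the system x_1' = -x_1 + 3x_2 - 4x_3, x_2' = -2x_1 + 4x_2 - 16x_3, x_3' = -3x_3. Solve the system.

Coefficient matrix A = [[-1, 3, -4], [-2, 4, -16], [0, 0, -3]].
det(A - λI) = 0 gives eigenvalues λ = 1, -3, 2.
For λ=1: eigenvector (3,2,0).
For λ=-3: eigenvector (-1,2,1).
For λ=2: eigenvector (1,1,0).
General solution: c_1e^(t)(3,2,0) + c_2e^(-3t)(-1,2,1) + c_3e^(2t)(1,1,0).

x_1(t) = 3c_1e^(t) - c_2e^(-3t) + c_3e^(2t), x_2(t) = 2c_1e^(t) + 2c_2e^(-3t) + c_3e^(2t), x_3(t) = c_2e^(-3t)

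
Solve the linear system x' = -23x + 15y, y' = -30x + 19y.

x(t) = -c_1e^(-2t)sin(3t) - 2c_1e^(-2t)cos(3t) - 2c_2e^(-2t)sin(3t) + c_2e^(-2t)cos(3t), y(t) = -c_1e^(-2t)sin(3t) - 3c_1e^(-2t)cos(3t) - 3c_2e^(-2t)sin(3t) + c_2e^(-2t)cos(3t)

Coefficient matrix A = [[-23, 15], [-30, 19]].
Characteristic polynomial det(A - λI) = λ^2 + 4λ + 13 = 0.
Eigenvalues λ = -2 ± 3i (complex conjugate pair).
For λ=-2+3i: an eigenvector is (-2,-3) - i(-1,-1) = (-2 + i, -3 + i).
A real fundamental pair from Re and Im of e^((-2+3i)t)v: X_1 = e^(-2t)(cos(3t)·(-2,-3) + sin(3t)·(-1,-1)), X_2 = e^(-2t)(sin(3t)·(-2,-3) - cos(3t)·(-1,-1)).
General solution: c_1X_1 + c_2X_2.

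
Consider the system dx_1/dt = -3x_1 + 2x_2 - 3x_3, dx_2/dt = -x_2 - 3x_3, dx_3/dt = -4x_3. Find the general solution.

Coefficient matrix A = [[-3, 2, -3], [0, -1, -3], [0, 0, -4]].
det(A - λI) = 0 gives eigenvalues λ = -1, -3, -4.
For λ=-1: eigenvector (1,1,0).
For λ=-3: eigenvector (-1,0,0).
For λ=-4: eigenvector (1,1,1).
General solution: K_1e^(-t)(1,1,0) + K_2e^(-3t)(-1,0,0) + K_3e^(-4t)(1,1,1).

x_1(t) = K_1e^(-t) - K_2e^(-3t) + K_3e^(-4t), x_2(t) = K_1e^(-t) + K_3e^(-4t), x_3(t) = K_3e^(-4t)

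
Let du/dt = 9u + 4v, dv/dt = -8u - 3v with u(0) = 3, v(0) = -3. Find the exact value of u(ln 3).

A = [[9,4],[-8,-3]]; eigenvalues λ = 1, 5.
Eigenvectors: (1,-2) for λ=1, (1,-1) for λ=5.
From the initial condition, c_1 = 0, c_2 = 3.
u(ln 3) = (0)(3^1)(1) + (3)(3^5)(1) = 729.

729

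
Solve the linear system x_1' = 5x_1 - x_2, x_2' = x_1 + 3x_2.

Coefficient matrix A = [[5, -1], [1, 3]].
Characteristic polynomial det(A - λI) = λ^2 - 8λ + 16 = 0.
Single eigenvalue λ = 4 with algebraic multiplicity 2.
Eigenvector v = (-1,-1); generalized eigenvector w with (A-λI)w=v is (-3,-2).
General solution: e^(4t)[K_1·v + K_2·(t·v + w)].

x_1(t) = -K_1e^(4t) - K_2te^(4t) - 3K_2e^(4t), x_2(t) = -K_1e^(4t) - K_2te^(4t) - 2K_2e^(4t)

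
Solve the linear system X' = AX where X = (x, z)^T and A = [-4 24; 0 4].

Coefficient matrix A = [[-4, 24], [0, 4]].
Characteristic polynomial det(A - λI) = λ^2 - 16 = 0.
Eigenvalues λ = -4, 4.
For λ=-4: (A-λI) row 1 is [0, 24], so an eigenvector is (1, 0).
For λ=4: (A-λI) row 1 is [-8, 24], so an eigenvector is (-3, -1).
General solution: c_1e^(-4t)(1,0) + c_2e^(4t)(-3,-1).

x(t) = c_1e^(-4t) - 3c_2e^(4t), z(t) = -c_2e^(4t)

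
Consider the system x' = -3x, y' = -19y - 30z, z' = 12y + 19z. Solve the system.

Coefficient matrix A = [[-3, 0, 0], [0, -19, -30], [0, 12, 19]].
det(A - λI) = 0 gives eigenvalues λ = -3, 1, -1.
For λ=-3: eigenvector (1,0,0).
For λ=1: eigenvector (0,3,-2).
For λ=-1: eigenvector (0,5,-3).
General solution: K_1e^(-3t)(1,0,0) + K_2e^(t)(0,3,-2) + K_3e^(-t)(0,5,-3).

x(t) = K_1e^(-3t), y(t) = 3K_2e^(t) + 5K_3e^(-t), z(t) = -2K_2e^(t) - 3K_3e^(-t)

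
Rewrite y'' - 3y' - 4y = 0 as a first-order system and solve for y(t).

Let x_1 = y, x_2 = y'. Then x_1' = x_2 and x_2' = 4x_1 + 3x_2.
A = [[0,1],[4,3]]; det(A-λI) = λ^2 - 3λ - 4.
Eigenvalues λ = 4, -1 with eigenvectors (1,4), (1,-1).

y(t) = K_1e^(4t) + K_2e^(-t)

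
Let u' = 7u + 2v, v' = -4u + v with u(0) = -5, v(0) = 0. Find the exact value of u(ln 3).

-2295

A = [[7,2],[-4,1]]; eigenvalues λ = 3, 5.
Eigenvectors: (-1,2) for λ=3, (-1,1) for λ=5.
From the initial condition, c_1 = -5, c_2 = 10.
u(ln 3) = (-5)(3^3)(-1) + (10)(3^5)(-1) = -2295.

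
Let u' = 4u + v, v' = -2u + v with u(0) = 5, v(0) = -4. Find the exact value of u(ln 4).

368

A = [[4,1],[-2,1]]; eigenvalues λ = 3, 2.
Eigenvectors: (1,-1) for λ=3, (-1,2) for λ=2.
From the initial condition, c_1 = 6, c_2 = 1.
u(ln 4) = (6)(4^3)(1) + (1)(4^2)(-1) = 368.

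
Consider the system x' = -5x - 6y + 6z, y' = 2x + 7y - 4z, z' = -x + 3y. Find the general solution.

x(t) = -K_1e^(t) + 2K_3e^(-2t), y(t) = -K_1e^(t) + K_2e^(3t), z(t) = -2K_1e^(t) + K_2e^(3t) + K_3e^(-2t)

Coefficient matrix A = [[-5, -6, 6], [2, 7, -4], [-1, 3, 0]].
det(A - λI) = 0 gives eigenvalues λ = 1, 3, -2.
For λ=1: eigenvector (-1,-1,-2).
For λ=3: eigenvector (0,1,1).
For λ=-2: eigenvector (2,0,1).
General solution: K_1e^(t)(-1,-1,-2) + K_2e^(3t)(0,1,1) + K_3e^(-2t)(2,0,1).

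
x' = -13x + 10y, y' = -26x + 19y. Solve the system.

x(t) = K_1e^(3t)sin(2t) - 2K_1e^(3t)cos(2t) - 2K_2e^(3t)sin(2t) - K_2e^(3t)cos(2t), y(t) = 2K_1e^(3t)sin(2t) - 3K_1e^(3t)cos(2t) - 3K_2e^(3t)sin(2t) - 2K_2e^(3t)cos(2t)

Coefficient matrix A = [[-13, 10], [-26, 19]].
Characteristic polynomial det(A - λI) = λ^2 - 6λ + 13 = 0.
Eigenvalues λ = 3 ± 2i (complex conjugate pair).
For λ=3+2i: an eigenvector is (-2,-3) - i(1,2) = (-2 - i, -3 - 2i).
A real fundamental pair from Re and Im of e^((3+2i)t)v: X_1 = e^(3t)(cos(2t)·(-2,-3) + sin(2t)·(1,2)), X_2 = e^(3t)(sin(2t)·(-2,-3) - cos(2t)·(1,2)).
General solution: K_1X_1 + K_2X_2.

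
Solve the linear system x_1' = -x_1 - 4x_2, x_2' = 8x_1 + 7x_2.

x_1(t) = c_1e^(3t)sin(4t) - c_2e^(3t)cos(4t), x_2(t) = -c_1e^(3t)sin(4t) - c_1e^(3t)cos(4t) - c_2e^(3t)sin(4t) + c_2e^(3t)cos(4t)

Coefficient matrix A = [[-1, -4], [8, 7]].
Characteristic polynomial det(A - λI) = λ^2 - 6λ + 25 = 0.
Eigenvalues λ = 3 ± 4i (complex conjugate pair).
For λ=3+4i: an eigenvector is (0,-1) - i(1,-1) = (0 - i, -1 + i).
A real fundamental pair from Re and Im of e^((3+4i)t)v: X_1 = e^(3t)(cos(4t)·(0,-1) + sin(4t)·(1,-1)), X_2 = e^(3t)(sin(4t)·(0,-1) - cos(4t)·(1,-1)).
General solution: c_1X_1 + c_2X_2.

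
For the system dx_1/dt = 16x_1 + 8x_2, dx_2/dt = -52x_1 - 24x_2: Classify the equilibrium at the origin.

A = [[16,8],[-52,-24]]; det(A-λI) = λ^2 + 8λ + 32.
λ = -4 ± 4i: negative real part.

stable spiral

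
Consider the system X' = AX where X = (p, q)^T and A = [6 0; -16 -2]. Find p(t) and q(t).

Coefficient matrix A = [[6, 0], [-16, -2]].
Characteristic polynomial det(A - λI) = λ^2 - 4λ - 12 = 0.
Eigenvalues λ = -2, 6.
For λ=-2: (A-λI) row 1 is [8, 0], so an eigenvector is (0, -1).
For λ=6: (A-λI) row 2 is [-16, -8], so an eigenvector is (-1, 2).
General solution: c_1e^(-2t)(0,-1) + c_2e^(6t)(-1,2).

p(t) = -c_2e^(6t), q(t) = -c_1e^(-2t) + 2c_2e^(6t)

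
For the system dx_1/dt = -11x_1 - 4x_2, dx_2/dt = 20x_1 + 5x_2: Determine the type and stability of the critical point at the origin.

A = [[-11,-4],[20,5]]; det(A-λI) = λ^2 + 6λ + 25.
λ = -3 ± 4i: negative real part.

stable spiral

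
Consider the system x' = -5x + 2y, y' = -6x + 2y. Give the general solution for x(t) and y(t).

x(t) = 2K_1e^(-2t) - K_2e^(-t), y(t) = 3K_1e^(-2t) - 2K_2e^(-t)

Coefficient matrix A = [[-5, 2], [-6, 2]].
Characteristic polynomial det(A - λI) = λ^2 + 3λ + 2 = 0.
Eigenvalues λ = -2, -1.
For λ=-2: (A-λI) row 1 is [-3, 2], so an eigenvector is (2, 3).
For λ=-1: (A-λI) row 1 is [-4, 2], so an eigenvector is (-1, -2).
General solution: K_1e^(-2t)(2,3) + K_2e^(-t)(-1,-2).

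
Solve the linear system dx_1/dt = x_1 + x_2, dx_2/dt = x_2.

Coefficient matrix A = [[1, 1], [0, 1]].
Characteristic polynomial det(A - λI) = λ^2 - 2λ + 1 = 0.
Single eigenvalue λ = 1 with algebraic multiplicity 2.
Eigenvector v = (-1,0); generalized eigenvector w with (A-λI)w=v is (-3,-1).
General solution: e^(t)[K_1·v + K_2·(t·v + w)].

x_1(t) = -K_1e^(t) - K_2te^(t) - 3K_2e^(t), x_2(t) = -K_2e^(t)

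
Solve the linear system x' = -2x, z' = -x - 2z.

x(t) = -c_2e^(-2t), z(t) = c_1e^(-2t) + c_2te^(-2t) - 3c_2e^(-2t)

Coefficient matrix A = [[-2, 0], [-1, -2]].
Characteristic polynomial det(A - λI) = λ^2 + 4λ + 4 = 0.
Single eigenvalue λ = -2 with algebraic multiplicity 2.
Eigenvector v = (0,1); generalized eigenvector w with (A-λI)w=v is (-1,-3).
General solution: e^(-2t)[c_1·v + c_2·(t·v + w)].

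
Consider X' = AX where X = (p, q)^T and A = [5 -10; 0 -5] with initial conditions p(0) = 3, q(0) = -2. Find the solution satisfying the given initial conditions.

p(t) = 5e^(5t) - 2e^(-5t), q(t) = -2e^(-5t)

Coefficient matrix A = [[5, -10], [0, -5]].
Characteristic polynomial det(A - λI) = λ^2 - 25 = 0.
Eigenvalues λ = -5, 5.
For λ=-5: (A-λI) row 1 is [10, -10], so an eigenvector is (-1, -1).
For λ=5: (A-λI) row 1 is [0, -10], so an eigenvector is (1, 0).
General solution: C_1e^(-5t)(-1,-1) + C_2e^(5t)(1,0).
Applying p(0)=3, q(0)=-2 gives C_1=2, C_2=5.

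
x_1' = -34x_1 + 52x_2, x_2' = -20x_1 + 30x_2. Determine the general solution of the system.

x_1(t) = 3C_1e^(-2t)sin(4t) - 2C_1e^(-2t)cos(4t) - 2C_2e^(-2t)sin(4t) - 3C_2e^(-2t)cos(4t), x_2(t) = 2C_1e^(-2t)sin(4t) - C_1e^(-2t)cos(4t) - C_2e^(-2t)sin(4t) - 2C_2e^(-2t)cos(4t)

Coefficient matrix A = [[-34, 52], [-20, 30]].
Characteristic polynomial det(A - λI) = λ^2 + 4λ + 20 = 0.
Eigenvalues λ = -2 ± 4i (complex conjugate pair).
For λ=-2+4i: an eigenvector is (-2,-1) - i(3,2) = (-2 - 3i, -1 - 2i).
A real fundamental pair from Re and Im of e^((-2+4i)t)v: X_1 = e^(-2t)(cos(4t)·(-2,-1) + sin(4t)·(3,2)), X_2 = e^(-2t)(sin(4t)·(-2,-1) - cos(4t)·(3,2)).
General solution: C_1X_1 + C_2X_2.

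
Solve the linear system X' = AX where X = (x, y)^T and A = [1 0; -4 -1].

Coefficient matrix A = [[1, 0], [-4, -1]].
Characteristic polynomial det(A - λI) = λ^2 - 1 = 0.
Eigenvalues λ = -1, 1.
For λ=-1: (A-λI) row 1 is [2, 0], so an eigenvector is (0, 1).
For λ=1: (A-λI) row 2 is [-4, -2], so an eigenvector is (1, -2).
General solution: C_1e^(-t)(0,1) + C_2e^(t)(1,-2).

x(t) = C_2e^(t), y(t) = C_1e^(-t) - 2C_2e^(t)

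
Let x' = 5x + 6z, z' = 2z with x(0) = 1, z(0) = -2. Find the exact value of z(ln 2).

A = [[5,6],[0,2]]; eigenvalues λ = 5, 2.
Eigenvectors: (1,0) for λ=5, (2,-1) for λ=2.
From the initial condition, c_1 = -3, c_2 = 2.
z(ln 2) = (-3)(2^5)(0) + (2)(2^2)(-1) = -8.

-8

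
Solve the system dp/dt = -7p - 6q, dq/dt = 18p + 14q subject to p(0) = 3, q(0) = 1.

Coefficient matrix A = [[-7, -6], [18, 14]].
Characteristic polynomial det(A - λI) = λ^2 - 7λ + 10 = 0.
Eigenvalues λ = 2, 5.
For λ=2: (A-λI) row 1 is [-9, -6], so an eigenvector is (-2, 3).
For λ=5: (A-λI) row 1 is [-12, -6], so an eigenvector is (1, -2).
General solution: C_1e^(2t)(-2,3) + C_2e^(5t)(1,-2).
Applying p(0)=3, q(0)=1 gives C_1=-7, C_2=-11.

p(t) = -11e^(5t) + 14e^(2t), q(t) = 22e^(5t) - 21e^(2t)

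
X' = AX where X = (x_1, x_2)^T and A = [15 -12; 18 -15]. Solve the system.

x_1(t) = 2c_1e^(-3t) + c_2e^(3t), x_2(t) = 3c_1e^(-3t) + c_2e^(3t)

Coefficient matrix A = [[15, -12], [18, -15]].
Characteristic polynomial det(A - λI) = λ^2 - 9 = 0.
Eigenvalues λ = -3, 3.
For λ=-3: (A-λI) row 1 is [18, -12], so an eigenvector is (2, 3).
For λ=3: (A-λI) row 1 is [12, -12], so an eigenvector is (1, 1).
General solution: c_1e^(-3t)(2,3) + c_2e^(3t)(1,1).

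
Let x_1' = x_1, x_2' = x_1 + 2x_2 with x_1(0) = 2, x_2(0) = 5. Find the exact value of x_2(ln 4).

104

A = [[1,0],[1,2]]; eigenvalues λ = 1, 2.
Eigenvectors: (1,-1) for λ=1, (0,-1) for λ=2.
From the initial condition, c_1 = 2, c_2 = -7.
x_2(ln 4) = (2)(4^1)(-1) + (-7)(4^2)(-1) = 104.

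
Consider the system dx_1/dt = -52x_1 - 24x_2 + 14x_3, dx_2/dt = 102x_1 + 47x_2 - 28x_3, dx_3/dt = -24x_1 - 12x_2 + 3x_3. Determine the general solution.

Coefficient matrix A = [[-52, -24, 14], [102, 47, -28], [-24, -12, 3]].
det(A - λI) = 0 gives eigenvalues λ = 3, -1, -4.
For λ=3: eigenvector (2,-4,1).
For λ=-1: eigenvector (6,-11,3).
For λ=-4: eigenvector (1,-2,0).
General solution: C_1e^(3t)(2,-4,1) + C_2e^(-t)(6,-11,3) + C_3e^(-4t)(1,-2,0).

x_1(t) = 2C_1e^(3t) + 6C_2e^(-t) + C_3e^(-4t), x_2(t) = -4C_1e^(3t) - 11C_2e^(-t) - 2C_3e^(-4t), x_3(t) = C_1e^(3t) + 3C_2e^(-t)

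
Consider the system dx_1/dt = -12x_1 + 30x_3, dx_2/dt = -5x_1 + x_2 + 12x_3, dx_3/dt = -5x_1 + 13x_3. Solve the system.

x_1(t) = 3C_2e^(-2t) + 2C_3e^(3t), x_2(t) = C_1e^(t) + C_2e^(-2t) + C_3e^(3t), x_3(t) = C_2e^(-2t) + C_3e^(3t)

Coefficient matrix A = [[-12, 0, 30], [-5, 1, 12], [-5, 0, 13]].
det(A - λI) = 0 gives eigenvalues λ = 1, -2, 3.
For λ=1: eigenvector (0,1,0).
For λ=-2: eigenvector (3,1,1).
For λ=3: eigenvector (2,1,1).
General solution: C_1e^(t)(0,1,0) + C_2e^(-2t)(3,1,1) + C_3e^(3t)(2,1,1).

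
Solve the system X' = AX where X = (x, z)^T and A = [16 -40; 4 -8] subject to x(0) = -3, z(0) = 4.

Coefficient matrix A = [[16, -40], [4, -8]].
Characteristic polynomial det(A - λI) = λ^2 - 8λ + 32 = 0.
Eigenvalues λ = 4 ± 4i (complex conjugate pair).
For λ=4+4i: an eigenvector is (-3,-1) - i(1,0) = (-3 - i, -1).
A real fundamental pair from Re and Im of e^((4+4i)t)v: X_1 = e^(4t)(cos(4t)·(-3,-1) + sin(4t)·(1,0)), X_2 = e^(4t)(sin(4t)·(-3,-1) - cos(4t)·(1,0)).
General solution: C_1X_1 + C_2X_2.
Applying x(0)=-3, z(0)=4 gives C_1=-4, C_2=15.

x(t) = -49e^(4t)sin(4t) - 3e^(4t)cos(4t), z(t) = -15e^(4t)sin(4t) + 4e^(4t)cos(4t)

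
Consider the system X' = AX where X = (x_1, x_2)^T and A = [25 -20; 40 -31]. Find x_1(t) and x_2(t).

x_1(t) = -C_1e^(-3t)sin(4t) + 2C_1e^(-3t)cos(4t) + 2C_2e^(-3t)sin(4t) + C_2e^(-3t)cos(4t), x_2(t) = -C_1e^(-3t)sin(4t) + 3C_1e^(-3t)cos(4t) + 3C_2e^(-3t)sin(4t) + C_2e^(-3t)cos(4t)

Coefficient matrix A = [[25, -20], [40, -31]].
Characteristic polynomial det(A - λI) = λ^2 + 6λ + 25 = 0.
Eigenvalues λ = -3 ± 4i (complex conjugate pair).
For λ=-3+4i: an eigenvector is (2,3) - i(-1,-1) = (2 + i, 3 + i).
A real fundamental pair from Re and Im of e^((-3+4i)t)v: X_1 = e^(-3t)(cos(4t)·(2,3) + sin(4t)·(-1,-1)), X_2 = e^(-3t)(sin(4t)·(2,3) - cos(4t)·(-1,-1)).
General solution: C_1X_1 + C_2X_2.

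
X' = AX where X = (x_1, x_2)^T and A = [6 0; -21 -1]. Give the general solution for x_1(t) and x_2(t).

Coefficient matrix A = [[6, 0], [-21, -1]].
Characteristic polynomial det(A - λI) = λ^2 - 5λ - 6 = 0.
Eigenvalues λ = 6, -1.
For λ=6: (A-λI) row 2 is [-21, -7], so an eigenvector is (-1, 3).
For λ=-1: (A-λI) row 1 is [7, 0], so an eigenvector is (0, -1).
General solution: C_1e^(6t)(-1,3) + C_2e^(-t)(0,-1).

x_1(t) = -C_1e^(6t), x_2(t) = 3C_1e^(6t) - C_2e^(-t)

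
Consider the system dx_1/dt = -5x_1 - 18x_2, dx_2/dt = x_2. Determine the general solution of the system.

Coefficient matrix A = [[-5, -18], [0, 1]].
Characteristic polynomial det(A - λI) = λ^2 + 4λ - 5 = 0.
Eigenvalues λ = 1, -5.
For λ=1: (A-λI) row 1 is [-6, -18], so an eigenvector is (-3, 1).
For λ=-5: (A-λI) row 1 is [0, -18], so an eigenvector is (-1, 0).
General solution: C_1e^(t)(-3,1) + C_2e^(-5t)(-1,0).

x_1(t) = -3C_1e^(t) - C_2e^(-5t), x_2(t) = C_1e^(t)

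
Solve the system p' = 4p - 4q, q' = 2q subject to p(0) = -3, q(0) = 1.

p(t) = -5e^(4t) + 2e^(2t), q(t) = e^(2t)

Coefficient matrix A = [[4, -4], [0, 2]].
Characteristic polynomial det(A - λI) = λ^2 - 6λ + 8 = 0.
Eigenvalues λ = 4, 2.
For λ=4: (A-λI) row 1 is [0, -4], so an eigenvector is (1, 0).
For λ=2: (A-λI) row 1 is [2, -4], so an eigenvector is (-2, -1).
General solution: c_1e^(4t)(1,0) + c_2e^(2t)(-2,-1).
Applying p(0)=-3, q(0)=1 gives c_1=-5, c_2=-1.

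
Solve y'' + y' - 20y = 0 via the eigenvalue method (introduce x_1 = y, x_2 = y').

y(t) = K_1e^(-5t) + K_2e^(4t)

Let x_1 = y, x_2 = y'. Then x_1' = x_2 and x_2' = 20x_1 - x_2.
A = [[0,1],[20,-1]]; det(A-λI) = λ^2 + λ - 20.
Eigenvalues λ = -5, 4 with eigenvectors (1,-5), (1,4).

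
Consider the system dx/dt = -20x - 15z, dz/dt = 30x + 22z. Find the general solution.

Coefficient matrix A = [[-20, -15], [30, 22]].
Characteristic polynomial det(A - λI) = λ^2 - 2λ + 10 = 0.
Eigenvalues λ = 1 ± 3i (complex conjugate pair).
For λ=1+3i: an eigenvector is (-2,3) - i(-1,1) = (-2 + i, 3 - i).
A real fundamental pair from Re and Im of e^((1+3i)t)v: X_1 = e^(t)(cos(3t)·(-2,3) + sin(3t)·(-1,1)), X_2 = e^(t)(sin(3t)·(-2,3) - cos(3t)·(-1,1)).
General solution: C_1X_1 + C_2X_2.

x(t) = -C_1e^(t)sin(3t) - 2C_1e^(t)cos(3t) - 2C_2e^(t)sin(3t) + C_2e^(t)cos(3t), z(t) = C_1e^(t)sin(3t) + 3C_1e^(t)cos(3t) + 3C_2e^(t)sin(3t) - C_2e^(t)cos(3t)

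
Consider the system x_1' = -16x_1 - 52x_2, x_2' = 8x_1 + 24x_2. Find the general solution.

Coefficient matrix A = [[-16, -52], [8, 24]].
Characteristic polynomial det(A - λI) = λ^2 - 8λ + 32 = 0.
Eigenvalues λ = 4 ± 4i (complex conjugate pair).
For λ=4+4i: an eigenvector is (3,-1) - i(-2,1) = (3 + 2i, -1 - i).
A real fundamental pair from Re and Im of e^((4+4i)t)v: X_1 = e^(4t)(cos(4t)·(3,-1) + sin(4t)·(-2,1)), X_2 = e^(4t)(sin(4t)·(3,-1) - cos(4t)·(-2,1)).
General solution: K_1X_1 + K_2X_2.

x_1(t) = -2K_1e^(4t)sin(4t) + 3K_1e^(4t)cos(4t) + 3K_2e^(4t)sin(4t) + 2K_2e^(4t)cos(4t), x_2(t) = K_1e^(4t)sin(4t) - K_1e^(4t)cos(4t) - K_2e^(4t)sin(4t) - K_2e^(4t)cos(4t)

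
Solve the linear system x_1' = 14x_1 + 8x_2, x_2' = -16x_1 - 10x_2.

Coefficient matrix A = [[14, 8], [-16, -10]].
Characteristic polynomial det(A - λI) = λ^2 - 4λ - 12 = 0.
Eigenvalues λ = 6, -2.
For λ=6: (A-λI) row 1 is [8, 8], so an eigenvector is (-1, 1).
For λ=-2: (A-λI) row 1 is [16, 8], so an eigenvector is (-1, 2).
General solution: C_1e^(6t)(-1,1) + C_2e^(-2t)(-1,2).

x_1(t) = -C_1e^(6t) - C_2e^(-2t), x_2(t) = C_1e^(6t) + 2C_2e^(-2t)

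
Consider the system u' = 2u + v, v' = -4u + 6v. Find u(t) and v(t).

u(t) = -c_1e^(4t) - c_2te^(4t), v(t) = -2c_1e^(4t) - 2c_2te^(4t) - c_2e^(4t)

Coefficient matrix A = [[2, 1], [-4, 6]].
Characteristic polynomial det(A - λI) = λ^2 - 8λ + 16 = 0.
Single eigenvalue λ = 4 with algebraic multiplicity 2.
Eigenvector v = (-1,-2); generalized eigenvector w with (A-λI)w=v is (0,-1).
General solution: e^(4t)[c_1·v + c_2·(t·v + w)].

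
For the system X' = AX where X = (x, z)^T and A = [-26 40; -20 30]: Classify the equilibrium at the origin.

A = [[-26,40],[-20,30]]; det(A-λI) = λ^2 - 4λ + 20.
λ = 2 ± 4i: positive real part.

unstable spiral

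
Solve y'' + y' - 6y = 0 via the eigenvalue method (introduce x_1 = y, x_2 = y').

y(t) = C_1e^(-3t) + C_2e^(2t)

Let x_1 = y, x_2 = y'. Then x_1' = x_2 and x_2' = 6x_1 - x_2.
A = [[0,1],[6,-1]]; det(A-λI) = λ^2 + λ - 6.
Eigenvalues λ = -3, 2 with eigenvectors (1,-3), (1,2).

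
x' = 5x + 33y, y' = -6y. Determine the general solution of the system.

x(t) = c_1e^(5t) - 3c_2e^(-6t), y(t) = c_2e^(-6t)

Coefficient matrix A = [[5, 33], [0, -6]].
Characteristic polynomial det(A - λI) = λ^2 + λ - 30 = 0.
Eigenvalues λ = 5, -6.
For λ=5: (A-λI) row 1 is [0, 33], so an eigenvector is (1, 0).
For λ=-6: (A-λI) row 1 is [11, 33], so an eigenvector is (-3, 1).
General solution: c_1e^(5t)(1,0) + c_2e^(-6t)(-3,1).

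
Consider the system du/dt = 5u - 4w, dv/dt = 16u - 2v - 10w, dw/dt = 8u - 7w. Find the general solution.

u(t) = c_1e^(t) - c_3e^(-3t), v(t) = 2c_1e^(t) + c_2e^(-2t) - 4c_3e^(-3t), w(t) = c_1e^(t) - 2c_3e^(-3t)

Coefficient matrix A = [[5, 0, -4], [16, -2, -10], [8, 0, -7]].
det(A - λI) = 0 gives eigenvalues λ = 1, -2, -3.
For λ=1: eigenvector (1,2,1).
For λ=-2: eigenvector (0,1,0).
For λ=-3: eigenvector (-1,-4,-2).
General solution: c_1e^(t)(1,2,1) + c_2e^(-2t)(0,1,0) + c_3e^(-3t)(-1,-4,-2).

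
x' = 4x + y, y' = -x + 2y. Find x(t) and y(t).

Coefficient matrix A = [[4, 1], [-1, 2]].
Characteristic polynomial det(A - λI) = λ^2 - 6λ + 9 = 0.
Single eigenvalue λ = 3 with algebraic multiplicity 2.
Eigenvector v = (1,-1); generalized eigenvector w with (A-λI)w=v is (-2,3).
General solution: e^(3t)[C_1·v + C_2·(t·v + w)].

x(t) = C_1e^(3t) + C_2te^(3t) - 2C_2e^(3t), y(t) = -C_1e^(3t) - C_2te^(3t) + 3C_2e^(3t)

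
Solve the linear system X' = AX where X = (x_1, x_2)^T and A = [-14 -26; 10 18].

x_1(t) = 3K_1e^(2t)sin(2t) - 2K_1e^(2t)cos(2t) - 2K_2e^(2t)sin(2t) - 3K_2e^(2t)cos(2t), x_2(t) = -2K_1e^(2t)sin(2t) + K_1e^(2t)cos(2t) + K_2e^(2t)sin(2t) + 2K_2e^(2t)cos(2t)

Coefficient matrix A = [[-14, -26], [10, 18]].
Characteristic polynomial det(A - λI) = λ^2 - 4λ + 8 = 0.
Eigenvalues λ = 2 ± 2i (complex conjugate pair).
For λ=2+2i: an eigenvector is (-2,1) - i(3,-2) = (-2 - 3i, 1 + 2i).
A real fundamental pair from Re and Im of e^((2+2i)t)v: X_1 = e^(2t)(cos(2t)·(-2,1) + sin(2t)·(3,-2)), X_2 = e^(2t)(sin(2t)·(-2,1) - cos(2t)·(3,-2)).
General solution: K_1X_1 + K_2X_2.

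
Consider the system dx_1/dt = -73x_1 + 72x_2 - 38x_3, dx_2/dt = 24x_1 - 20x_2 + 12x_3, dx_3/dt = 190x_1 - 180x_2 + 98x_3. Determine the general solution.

Coefficient matrix A = [[-73, 72, -38], [24, -20, 12], [190, -180, 98]].
det(A - λI) = 0 gives eigenvalues λ = 3, 4, -2.
For λ=3: eigenvector (1,0,-2).
For λ=4: eigenvector (-4,1,10).
For λ=-2: eigenvector (-6,2,15).
General solution: C_1e^(3t)(1,0,-2) + C_2e^(4t)(-4,1,10) + C_3e^(-2t)(-6,2,15).

x_1(t) = C_1e^(3t) - 4C_2e^(4t) - 6C_3e^(-2t), x_2(t) = C_2e^(4t) + 2C_3e^(-2t), x_3(t) = -2C_1e^(3t) + 10C_2e^(4t) + 15C_3e^(-2t)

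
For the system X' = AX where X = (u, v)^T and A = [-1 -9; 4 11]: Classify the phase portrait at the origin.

A = [[-1,-9],[4,11]]; det(A-λI) = λ^2 - 10λ + 25.
repeated λ = 5 with a single eigenvector.

unstable improper node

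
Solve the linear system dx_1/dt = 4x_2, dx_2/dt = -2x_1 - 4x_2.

x_1(t) = -c_1e^(-2t)sin(2t) + c_1e^(-2t)cos(2t) + c_2e^(-2t)sin(2t) + c_2e^(-2t)cos(2t), x_2(t) = -c_1e^(-2t)cos(2t) - c_2e^(-2t)sin(2t)

Coefficient matrix A = [[0, 4], [-2, -4]].
Characteristic polynomial det(A - λI) = λ^2 + 4λ + 8 = 0.
Eigenvalues λ = -2 ± 2i (complex conjugate pair).
For λ=-2+2i: an eigenvector is (1,-1) - i(-1,0) = (1 + i, -1).
A real fundamental pair from Re and Im of e^((-2+2i)t)v: X_1 = e^(-2t)(cos(2t)·(1,-1) + sin(2t)·(-1,0)), X_2 = e^(-2t)(sin(2t)·(1,-1) - cos(2t)·(-1,0)).
General solution: c_1X_1 + c_2X_2.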